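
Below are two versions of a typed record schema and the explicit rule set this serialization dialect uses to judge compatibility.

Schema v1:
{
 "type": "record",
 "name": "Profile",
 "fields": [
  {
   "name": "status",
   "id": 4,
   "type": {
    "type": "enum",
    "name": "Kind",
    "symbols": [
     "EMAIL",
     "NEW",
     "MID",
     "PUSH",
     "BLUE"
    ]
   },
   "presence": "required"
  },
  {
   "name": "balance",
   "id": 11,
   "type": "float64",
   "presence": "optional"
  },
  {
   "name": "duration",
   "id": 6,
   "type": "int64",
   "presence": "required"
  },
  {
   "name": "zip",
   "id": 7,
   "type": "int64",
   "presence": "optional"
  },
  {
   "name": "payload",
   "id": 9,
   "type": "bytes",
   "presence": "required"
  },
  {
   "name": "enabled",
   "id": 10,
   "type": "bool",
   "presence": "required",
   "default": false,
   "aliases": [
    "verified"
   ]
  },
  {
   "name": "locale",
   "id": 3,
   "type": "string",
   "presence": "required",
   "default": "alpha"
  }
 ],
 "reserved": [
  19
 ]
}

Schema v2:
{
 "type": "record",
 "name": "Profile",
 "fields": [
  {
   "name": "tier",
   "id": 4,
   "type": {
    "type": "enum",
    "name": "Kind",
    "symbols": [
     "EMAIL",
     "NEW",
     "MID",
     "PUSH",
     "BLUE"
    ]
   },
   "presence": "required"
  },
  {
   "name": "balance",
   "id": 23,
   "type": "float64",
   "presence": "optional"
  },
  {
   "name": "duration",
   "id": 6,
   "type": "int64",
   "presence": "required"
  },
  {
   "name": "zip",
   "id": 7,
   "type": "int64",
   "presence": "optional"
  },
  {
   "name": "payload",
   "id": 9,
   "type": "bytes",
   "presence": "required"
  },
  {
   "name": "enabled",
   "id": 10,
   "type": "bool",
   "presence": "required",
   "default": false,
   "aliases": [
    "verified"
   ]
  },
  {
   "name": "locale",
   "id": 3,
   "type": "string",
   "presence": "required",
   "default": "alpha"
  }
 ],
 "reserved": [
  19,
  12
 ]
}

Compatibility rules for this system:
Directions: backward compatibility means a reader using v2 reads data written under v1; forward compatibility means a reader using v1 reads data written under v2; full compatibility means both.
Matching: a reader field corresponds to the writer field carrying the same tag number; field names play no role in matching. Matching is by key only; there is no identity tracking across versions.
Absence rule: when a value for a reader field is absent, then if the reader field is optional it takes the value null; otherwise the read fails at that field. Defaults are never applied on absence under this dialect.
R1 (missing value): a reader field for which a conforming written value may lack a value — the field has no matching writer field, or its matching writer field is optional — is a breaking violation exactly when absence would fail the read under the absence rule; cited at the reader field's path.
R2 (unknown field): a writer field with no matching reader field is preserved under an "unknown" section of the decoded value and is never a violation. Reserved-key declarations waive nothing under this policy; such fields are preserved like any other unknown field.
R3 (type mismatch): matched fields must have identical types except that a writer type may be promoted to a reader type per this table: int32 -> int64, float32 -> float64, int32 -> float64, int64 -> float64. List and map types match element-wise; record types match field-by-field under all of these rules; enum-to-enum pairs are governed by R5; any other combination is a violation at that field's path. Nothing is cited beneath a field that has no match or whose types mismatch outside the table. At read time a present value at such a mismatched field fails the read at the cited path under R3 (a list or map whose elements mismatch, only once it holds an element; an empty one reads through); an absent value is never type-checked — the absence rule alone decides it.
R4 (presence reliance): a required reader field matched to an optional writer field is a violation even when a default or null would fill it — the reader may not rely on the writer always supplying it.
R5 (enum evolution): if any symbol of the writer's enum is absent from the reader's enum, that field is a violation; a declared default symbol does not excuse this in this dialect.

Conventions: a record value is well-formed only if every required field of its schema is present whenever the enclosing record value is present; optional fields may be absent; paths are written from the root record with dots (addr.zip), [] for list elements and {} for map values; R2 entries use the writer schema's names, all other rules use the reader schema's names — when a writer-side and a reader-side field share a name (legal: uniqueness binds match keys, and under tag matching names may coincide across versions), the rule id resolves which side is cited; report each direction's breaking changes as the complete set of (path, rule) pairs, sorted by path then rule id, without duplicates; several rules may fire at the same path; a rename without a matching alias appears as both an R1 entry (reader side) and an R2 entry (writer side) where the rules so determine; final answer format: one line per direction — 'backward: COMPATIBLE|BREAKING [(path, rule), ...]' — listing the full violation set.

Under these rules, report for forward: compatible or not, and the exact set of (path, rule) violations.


in Profile below, arrows point writer -> reader
forward for Profile (reader v1, writer v2):
  status: paired with writer tier (Kind -> Kind; writer required)
  balance: no writer match
  duration: paired with writer duration (int64 -> int64; writer required)
  zip: paired with writer zip (int64 -> int64; writer optional)
  payload: paired with writer payload (bytes -> bytes; writer required)
  enabled: paired with writer enabled (bool -> bool; writer required)
  locale: paired with writer locale (string -> string; writer required)
  leftover writer field: balance
  nothing fires on Profile: forward is COMPATIBLE
ruling out the remaining Profile differences:
  field balance in record Profile: tag 11 changed to 23 -> no rule fires on it in Profile's dialect; the asked verdict holds
  renamed field status to tier in record Profile -> no rule fires on it in Profile's dialect; the asked verdict holds

forward: COMPATIBLE []


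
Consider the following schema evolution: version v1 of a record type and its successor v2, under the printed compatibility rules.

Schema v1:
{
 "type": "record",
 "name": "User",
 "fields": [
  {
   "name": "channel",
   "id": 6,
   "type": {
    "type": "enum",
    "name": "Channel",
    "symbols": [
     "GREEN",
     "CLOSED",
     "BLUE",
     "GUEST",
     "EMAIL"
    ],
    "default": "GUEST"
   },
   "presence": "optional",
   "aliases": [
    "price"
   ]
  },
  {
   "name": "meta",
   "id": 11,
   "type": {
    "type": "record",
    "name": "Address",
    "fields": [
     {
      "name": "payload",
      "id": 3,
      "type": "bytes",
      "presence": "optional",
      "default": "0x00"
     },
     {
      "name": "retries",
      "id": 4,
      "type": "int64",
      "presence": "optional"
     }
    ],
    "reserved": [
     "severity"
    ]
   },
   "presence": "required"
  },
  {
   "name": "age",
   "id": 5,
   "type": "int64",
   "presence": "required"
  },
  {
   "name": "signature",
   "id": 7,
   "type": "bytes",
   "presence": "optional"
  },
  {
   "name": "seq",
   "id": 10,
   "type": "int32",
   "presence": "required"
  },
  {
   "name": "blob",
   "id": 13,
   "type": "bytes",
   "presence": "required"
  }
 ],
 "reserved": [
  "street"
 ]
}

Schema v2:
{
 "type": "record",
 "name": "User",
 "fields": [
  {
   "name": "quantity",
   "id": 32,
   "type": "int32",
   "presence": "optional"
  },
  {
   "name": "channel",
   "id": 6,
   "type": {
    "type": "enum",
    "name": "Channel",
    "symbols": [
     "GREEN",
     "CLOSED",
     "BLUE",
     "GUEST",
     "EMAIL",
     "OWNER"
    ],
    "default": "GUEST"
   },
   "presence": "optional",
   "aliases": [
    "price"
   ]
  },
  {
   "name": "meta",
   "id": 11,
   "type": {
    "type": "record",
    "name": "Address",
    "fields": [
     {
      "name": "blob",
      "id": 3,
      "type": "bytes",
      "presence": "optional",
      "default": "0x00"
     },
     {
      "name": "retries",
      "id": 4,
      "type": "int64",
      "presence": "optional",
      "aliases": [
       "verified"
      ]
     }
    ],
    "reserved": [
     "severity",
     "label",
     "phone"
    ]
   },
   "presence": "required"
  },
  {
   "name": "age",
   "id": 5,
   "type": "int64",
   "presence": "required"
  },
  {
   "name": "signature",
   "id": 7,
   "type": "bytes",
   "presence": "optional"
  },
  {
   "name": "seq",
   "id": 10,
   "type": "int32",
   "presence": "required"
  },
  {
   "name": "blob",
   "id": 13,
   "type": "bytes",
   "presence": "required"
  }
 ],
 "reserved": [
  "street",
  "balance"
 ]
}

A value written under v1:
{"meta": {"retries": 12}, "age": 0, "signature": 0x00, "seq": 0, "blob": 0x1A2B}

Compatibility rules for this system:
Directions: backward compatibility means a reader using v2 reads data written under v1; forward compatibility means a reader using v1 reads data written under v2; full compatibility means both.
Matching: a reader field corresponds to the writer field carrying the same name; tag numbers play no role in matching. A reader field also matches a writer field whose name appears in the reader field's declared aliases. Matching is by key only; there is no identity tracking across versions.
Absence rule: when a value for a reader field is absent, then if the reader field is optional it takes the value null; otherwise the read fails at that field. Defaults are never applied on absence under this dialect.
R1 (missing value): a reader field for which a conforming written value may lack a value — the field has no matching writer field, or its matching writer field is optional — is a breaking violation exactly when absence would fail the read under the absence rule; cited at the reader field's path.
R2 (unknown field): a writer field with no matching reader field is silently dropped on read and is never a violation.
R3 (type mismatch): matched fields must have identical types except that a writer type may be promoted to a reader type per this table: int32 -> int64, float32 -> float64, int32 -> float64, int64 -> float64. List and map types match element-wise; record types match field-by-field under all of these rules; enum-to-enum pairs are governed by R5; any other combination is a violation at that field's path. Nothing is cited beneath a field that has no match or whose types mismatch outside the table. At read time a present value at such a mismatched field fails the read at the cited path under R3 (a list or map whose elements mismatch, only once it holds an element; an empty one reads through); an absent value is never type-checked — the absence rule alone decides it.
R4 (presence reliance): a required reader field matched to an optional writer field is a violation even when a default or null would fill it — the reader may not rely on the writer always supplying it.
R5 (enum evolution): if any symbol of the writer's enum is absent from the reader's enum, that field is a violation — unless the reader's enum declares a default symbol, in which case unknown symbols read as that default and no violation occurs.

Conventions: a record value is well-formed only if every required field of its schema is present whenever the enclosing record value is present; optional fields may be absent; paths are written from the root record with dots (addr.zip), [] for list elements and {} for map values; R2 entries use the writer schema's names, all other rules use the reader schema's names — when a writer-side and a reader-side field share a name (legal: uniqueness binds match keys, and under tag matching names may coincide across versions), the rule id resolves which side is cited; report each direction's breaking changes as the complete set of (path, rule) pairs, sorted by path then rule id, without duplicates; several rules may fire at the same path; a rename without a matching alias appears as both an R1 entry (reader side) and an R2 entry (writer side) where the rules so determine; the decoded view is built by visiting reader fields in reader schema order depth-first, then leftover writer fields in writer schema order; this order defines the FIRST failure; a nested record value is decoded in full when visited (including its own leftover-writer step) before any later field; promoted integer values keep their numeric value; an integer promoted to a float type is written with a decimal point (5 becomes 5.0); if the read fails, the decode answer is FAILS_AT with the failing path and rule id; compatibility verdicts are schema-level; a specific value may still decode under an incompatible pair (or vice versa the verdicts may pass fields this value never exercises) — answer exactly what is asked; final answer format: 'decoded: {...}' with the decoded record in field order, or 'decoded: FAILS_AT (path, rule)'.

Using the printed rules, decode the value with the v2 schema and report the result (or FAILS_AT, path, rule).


decoded: {"quantity": null, "channel": null, "meta": {"blob": null, "retries": 12}, "age": 0, "signature": 0x00, "seq": 0, "blob": 0x1A2B}

each type pair in User: writer, then reader
migrating the User value to v2:
  quantity := null (absent, optional -> null)
  channel := null (absent, optional -> null)
  meta.blob := null (absent, optional -> null)
  meta.retries := 12
  age := 0
  signature := 0x00
  seq := 0
  blob := 0x1A2B
  => decoded: {"quantity": null, "channel": null, "meta": {"blob": null, "retries": 12}, "age": 0, "signature": 0x00, "seq": 0, "blob": 0x1A2B}
checking off the User differences that do not matter here:
  enum Channel (field channel in record User): symbol OWNER added -> triggers nothing under the printed rules; the User answer is the same either way


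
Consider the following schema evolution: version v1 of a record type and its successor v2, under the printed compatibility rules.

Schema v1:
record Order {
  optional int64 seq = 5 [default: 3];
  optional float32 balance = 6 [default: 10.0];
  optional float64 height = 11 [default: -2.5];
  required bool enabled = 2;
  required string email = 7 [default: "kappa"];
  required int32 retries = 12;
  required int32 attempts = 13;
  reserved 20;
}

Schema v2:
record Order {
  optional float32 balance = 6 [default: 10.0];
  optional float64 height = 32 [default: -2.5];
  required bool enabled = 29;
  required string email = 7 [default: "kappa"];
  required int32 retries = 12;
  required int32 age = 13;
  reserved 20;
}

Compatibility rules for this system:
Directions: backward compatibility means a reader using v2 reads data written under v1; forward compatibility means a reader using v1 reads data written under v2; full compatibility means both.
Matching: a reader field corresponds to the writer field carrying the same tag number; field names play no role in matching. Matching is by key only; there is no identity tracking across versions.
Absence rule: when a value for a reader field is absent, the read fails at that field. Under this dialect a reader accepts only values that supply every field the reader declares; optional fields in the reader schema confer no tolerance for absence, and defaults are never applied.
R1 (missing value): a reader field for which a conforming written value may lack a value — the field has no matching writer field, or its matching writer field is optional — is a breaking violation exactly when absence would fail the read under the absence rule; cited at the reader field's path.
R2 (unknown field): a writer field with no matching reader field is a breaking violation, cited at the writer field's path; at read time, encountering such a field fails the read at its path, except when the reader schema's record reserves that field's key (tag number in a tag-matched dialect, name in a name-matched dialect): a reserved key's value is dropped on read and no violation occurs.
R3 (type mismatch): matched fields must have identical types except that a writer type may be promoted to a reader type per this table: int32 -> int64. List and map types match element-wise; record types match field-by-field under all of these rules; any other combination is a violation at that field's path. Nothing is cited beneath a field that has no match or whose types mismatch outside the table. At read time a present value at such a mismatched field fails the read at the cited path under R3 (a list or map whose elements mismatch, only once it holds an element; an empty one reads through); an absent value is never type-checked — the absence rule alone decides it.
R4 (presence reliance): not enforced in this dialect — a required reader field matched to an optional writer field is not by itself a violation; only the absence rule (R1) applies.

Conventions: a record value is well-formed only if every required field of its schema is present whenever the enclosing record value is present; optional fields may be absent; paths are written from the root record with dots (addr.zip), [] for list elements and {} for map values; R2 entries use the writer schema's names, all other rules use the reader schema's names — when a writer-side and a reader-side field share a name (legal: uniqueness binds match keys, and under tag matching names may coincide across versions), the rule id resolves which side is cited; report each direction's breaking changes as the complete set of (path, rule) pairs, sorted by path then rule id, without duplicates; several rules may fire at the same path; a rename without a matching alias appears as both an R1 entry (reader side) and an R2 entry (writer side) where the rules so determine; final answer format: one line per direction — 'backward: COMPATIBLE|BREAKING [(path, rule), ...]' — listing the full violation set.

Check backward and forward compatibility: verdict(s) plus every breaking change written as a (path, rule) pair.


backward: BREAKING [(balance, R1), (enabled, R1), (enabled, R2), (height, R1), (height, R2), (seq, R2)]; forward: BREAKING [(balance, R1), (enabled, R1), (enabled, R2), (height, R1), (height, R2), (seq, R1)]

the writer's type comes first in each Order pair
checking backward for Order: reader v2 against writer v1:
  float32 -> float32, writer optional: balance aligns to balance
  no writer field matches reader height
  no writer field matches reader enabled
  string -> string, writer required: email aligns to email
  int32 -> int32, writer required: retries aligns to retries
  int32 -> int32, writer required: age aligns to attempts
  writer seq: unknown to reader
  writer height: unknown to reader
  writer enabled: unknown to reader
  rule R1 violated at balance
  rule R1 violated at enabled
  rule R2 violated at enabled
  rule R1 violated at height
  rule R2 violated at height
  rule R2 violated at seq
  => 6 violation(s): backward is BREAKING for Order
checking forward for Order: reader v1 against writer v2:
  no writer field matches reader seq
  float32 -> float32, writer optional: balance aligns to balance
  no writer field matches reader height
  no writer field matches reader enabled
  string -> string, writer required: email aligns to email
  int32 -> int32, writer required: retries aligns to retries
  int32 -> int32, writer required: attempts aligns to age
  writer height: unknown to reader
  writer enabled: unknown to reader
  rule R1 violated at balance
  rule R1 violated at enabled
  rule R2 violated at enabled
  rule R1 violated at height
  rule R2 violated at height
  rule R1 violated at seq
  => 6 violation(s): forward is BREAKING for Order


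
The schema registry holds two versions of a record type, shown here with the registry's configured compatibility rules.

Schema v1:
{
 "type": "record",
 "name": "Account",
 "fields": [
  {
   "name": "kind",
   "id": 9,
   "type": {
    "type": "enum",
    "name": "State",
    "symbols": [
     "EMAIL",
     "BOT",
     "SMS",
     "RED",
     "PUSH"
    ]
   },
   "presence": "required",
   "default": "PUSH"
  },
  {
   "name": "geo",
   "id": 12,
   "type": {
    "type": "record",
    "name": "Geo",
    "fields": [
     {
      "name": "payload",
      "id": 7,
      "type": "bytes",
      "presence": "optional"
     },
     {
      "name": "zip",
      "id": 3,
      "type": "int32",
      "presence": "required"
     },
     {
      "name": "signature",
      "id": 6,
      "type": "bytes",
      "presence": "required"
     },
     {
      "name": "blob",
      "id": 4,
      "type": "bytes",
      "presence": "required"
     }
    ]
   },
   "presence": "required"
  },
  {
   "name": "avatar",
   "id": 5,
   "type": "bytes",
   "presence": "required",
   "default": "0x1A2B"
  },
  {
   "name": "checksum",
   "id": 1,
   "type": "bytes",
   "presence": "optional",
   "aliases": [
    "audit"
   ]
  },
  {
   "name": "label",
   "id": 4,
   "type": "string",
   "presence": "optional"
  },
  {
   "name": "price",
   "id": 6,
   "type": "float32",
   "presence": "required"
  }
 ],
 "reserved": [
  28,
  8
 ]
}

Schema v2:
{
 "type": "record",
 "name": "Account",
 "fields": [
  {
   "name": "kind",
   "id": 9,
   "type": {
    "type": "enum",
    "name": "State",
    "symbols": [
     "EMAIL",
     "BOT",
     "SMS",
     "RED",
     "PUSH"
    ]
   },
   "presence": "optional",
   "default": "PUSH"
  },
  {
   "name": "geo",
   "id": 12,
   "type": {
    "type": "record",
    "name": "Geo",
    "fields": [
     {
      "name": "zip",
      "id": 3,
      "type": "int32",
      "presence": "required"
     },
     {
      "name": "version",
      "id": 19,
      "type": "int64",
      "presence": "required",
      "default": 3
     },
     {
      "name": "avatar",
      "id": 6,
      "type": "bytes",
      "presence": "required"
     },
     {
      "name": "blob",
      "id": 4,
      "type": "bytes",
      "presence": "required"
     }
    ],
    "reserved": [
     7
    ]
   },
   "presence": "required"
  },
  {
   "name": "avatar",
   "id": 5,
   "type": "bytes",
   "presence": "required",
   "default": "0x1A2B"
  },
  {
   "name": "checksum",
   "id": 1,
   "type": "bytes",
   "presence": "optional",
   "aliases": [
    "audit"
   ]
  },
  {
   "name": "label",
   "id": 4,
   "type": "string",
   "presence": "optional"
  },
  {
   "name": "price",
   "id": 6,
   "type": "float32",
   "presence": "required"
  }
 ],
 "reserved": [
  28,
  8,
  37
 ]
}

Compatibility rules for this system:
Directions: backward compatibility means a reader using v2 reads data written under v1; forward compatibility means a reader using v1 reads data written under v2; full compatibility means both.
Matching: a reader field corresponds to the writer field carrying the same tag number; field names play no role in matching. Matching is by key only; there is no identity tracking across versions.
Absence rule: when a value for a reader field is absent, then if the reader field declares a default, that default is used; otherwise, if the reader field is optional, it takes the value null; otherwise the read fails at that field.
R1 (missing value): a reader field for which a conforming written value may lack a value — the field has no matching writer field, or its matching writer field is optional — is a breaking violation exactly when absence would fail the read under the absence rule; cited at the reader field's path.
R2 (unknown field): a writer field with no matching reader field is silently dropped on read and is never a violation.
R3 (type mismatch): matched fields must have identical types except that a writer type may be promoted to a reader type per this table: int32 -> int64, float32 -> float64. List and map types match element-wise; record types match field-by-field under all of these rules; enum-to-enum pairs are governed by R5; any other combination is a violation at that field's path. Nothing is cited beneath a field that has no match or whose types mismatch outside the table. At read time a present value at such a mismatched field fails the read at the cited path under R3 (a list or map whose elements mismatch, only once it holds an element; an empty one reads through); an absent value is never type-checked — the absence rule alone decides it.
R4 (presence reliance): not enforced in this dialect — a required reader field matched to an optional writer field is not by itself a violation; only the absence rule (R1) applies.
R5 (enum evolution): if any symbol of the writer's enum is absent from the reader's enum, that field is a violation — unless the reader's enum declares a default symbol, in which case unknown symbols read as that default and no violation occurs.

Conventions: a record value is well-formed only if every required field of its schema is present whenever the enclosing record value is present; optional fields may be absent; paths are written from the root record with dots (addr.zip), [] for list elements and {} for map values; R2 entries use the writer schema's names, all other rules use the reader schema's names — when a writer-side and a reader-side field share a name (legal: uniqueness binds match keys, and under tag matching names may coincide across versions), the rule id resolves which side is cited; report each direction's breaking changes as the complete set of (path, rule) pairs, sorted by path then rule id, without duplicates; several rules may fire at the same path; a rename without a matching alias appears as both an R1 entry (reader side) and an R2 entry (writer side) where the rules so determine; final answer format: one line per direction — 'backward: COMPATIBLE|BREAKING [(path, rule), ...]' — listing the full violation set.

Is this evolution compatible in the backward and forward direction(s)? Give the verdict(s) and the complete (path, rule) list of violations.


the writer's type comes first in each Account pair
backward for Account (reader v2, writer v1):
  State -> State, writer required: kind aligns to kind
  Geo -> Geo, writer required: geo aligns to geo
  bytes -> bytes, writer required: avatar aligns to avatar
  bytes -> bytes, writer optional: checksum aligns to checksum
  string -> string, writer optional: label aligns to label
  float32 -> float32, writer required: price aligns to price
  int32 -> int32, writer required: geo.zip aligns to geo.zip
  geo.version: no writer match
  bytes -> bytes, writer required: geo.avatar aligns to geo.signature
  bytes -> bytes, writer required: geo.blob aligns to geo.blob
  writer geo.payload: unknown to reader
  => backward: COMPATIBLE
forward for Account (reader v1, writer v2):
  State -> State, writer optional: kind aligns to kind
  Geo -> Geo, writer required: geo aligns to geo
  bytes -> bytes, writer required: avatar aligns to avatar
  bytes -> bytes, writer optional: checksum aligns to checksum
  string -> string, writer optional: label aligns to label
  float32 -> float32, writer required: price aligns to price
  geo.payload: no writer match
  int32 -> int32, writer required: geo.zip aligns to geo.zip
  bytes -> bytes, writer required: geo.signature aligns to geo.avatar
  bytes -> bytes, writer required: geo.blob aligns to geo.blob
  writer geo.version: unknown to reader
  => forward: COMPATIBLE

backward: COMPATIBLE []; forward: COMPATIBLE []


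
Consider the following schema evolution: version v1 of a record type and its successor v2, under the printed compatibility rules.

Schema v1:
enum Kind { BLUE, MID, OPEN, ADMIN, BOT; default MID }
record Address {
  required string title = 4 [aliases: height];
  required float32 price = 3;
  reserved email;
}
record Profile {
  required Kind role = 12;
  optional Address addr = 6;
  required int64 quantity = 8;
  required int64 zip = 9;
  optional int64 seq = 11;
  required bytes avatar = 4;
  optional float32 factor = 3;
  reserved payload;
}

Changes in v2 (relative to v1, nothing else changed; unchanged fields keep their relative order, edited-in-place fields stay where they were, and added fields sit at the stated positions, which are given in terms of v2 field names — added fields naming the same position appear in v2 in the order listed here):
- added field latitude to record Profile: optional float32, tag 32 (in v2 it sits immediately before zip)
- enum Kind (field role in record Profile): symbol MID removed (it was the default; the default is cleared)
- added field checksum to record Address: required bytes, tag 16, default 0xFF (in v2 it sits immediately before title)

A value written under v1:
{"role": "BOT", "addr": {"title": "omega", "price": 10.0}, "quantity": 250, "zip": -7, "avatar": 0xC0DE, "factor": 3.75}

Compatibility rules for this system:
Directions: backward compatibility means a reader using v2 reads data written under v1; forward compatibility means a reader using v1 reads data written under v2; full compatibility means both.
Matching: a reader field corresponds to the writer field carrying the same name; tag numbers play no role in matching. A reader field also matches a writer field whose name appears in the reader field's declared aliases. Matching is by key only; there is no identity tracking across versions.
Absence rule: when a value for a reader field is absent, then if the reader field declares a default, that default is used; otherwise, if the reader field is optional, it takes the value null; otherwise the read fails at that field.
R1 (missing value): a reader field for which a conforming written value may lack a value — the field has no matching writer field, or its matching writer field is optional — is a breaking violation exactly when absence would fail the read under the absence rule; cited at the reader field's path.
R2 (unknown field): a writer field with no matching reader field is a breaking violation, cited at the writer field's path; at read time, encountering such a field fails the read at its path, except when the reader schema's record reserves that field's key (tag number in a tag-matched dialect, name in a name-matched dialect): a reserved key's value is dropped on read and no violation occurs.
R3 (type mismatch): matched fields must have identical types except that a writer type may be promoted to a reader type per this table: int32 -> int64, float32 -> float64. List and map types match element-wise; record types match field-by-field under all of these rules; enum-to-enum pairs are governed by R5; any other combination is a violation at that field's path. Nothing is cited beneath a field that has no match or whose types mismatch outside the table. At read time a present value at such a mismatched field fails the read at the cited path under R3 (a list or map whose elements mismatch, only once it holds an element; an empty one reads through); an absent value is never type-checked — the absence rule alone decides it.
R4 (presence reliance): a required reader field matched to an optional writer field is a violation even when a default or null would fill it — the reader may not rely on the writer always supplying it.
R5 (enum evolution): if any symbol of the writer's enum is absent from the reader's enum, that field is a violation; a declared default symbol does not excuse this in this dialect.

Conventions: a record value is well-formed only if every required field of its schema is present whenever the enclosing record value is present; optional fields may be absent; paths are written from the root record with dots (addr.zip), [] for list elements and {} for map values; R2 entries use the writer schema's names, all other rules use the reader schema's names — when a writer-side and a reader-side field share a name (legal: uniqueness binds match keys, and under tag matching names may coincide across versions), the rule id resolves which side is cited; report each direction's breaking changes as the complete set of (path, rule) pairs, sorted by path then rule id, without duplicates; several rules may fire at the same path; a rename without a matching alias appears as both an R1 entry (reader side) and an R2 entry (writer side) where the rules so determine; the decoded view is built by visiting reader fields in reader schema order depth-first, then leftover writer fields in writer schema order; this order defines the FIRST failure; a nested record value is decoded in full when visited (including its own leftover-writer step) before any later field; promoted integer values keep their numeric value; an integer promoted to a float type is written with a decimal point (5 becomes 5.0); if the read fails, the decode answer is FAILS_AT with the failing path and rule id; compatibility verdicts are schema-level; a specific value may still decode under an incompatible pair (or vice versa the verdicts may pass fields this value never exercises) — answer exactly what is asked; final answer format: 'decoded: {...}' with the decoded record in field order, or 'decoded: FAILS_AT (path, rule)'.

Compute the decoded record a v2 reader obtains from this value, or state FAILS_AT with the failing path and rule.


decoded: {"role": "BOT", "addr": {"checksum": 0xFF, "title": "omega", "price": 10.0}, "quantity": 250, "latitude": null, "zip": -7, "seq": null, "avatar": 0xC0DE, "factor": 3.75}

arrows below run writer -> reader for Profile
decode walk for Profile under reader schema v2:
  role := "BOT"
  addr.checksum := 0xFF (absent -> default)
  addr.title := "omega"
  addr.price := 10.0
  quantity := 250
  latitude := null (absent, optional -> null)
  zip := -7
  seq := null (absent, optional -> null)
  avatar := 0xC0DE
  factor := 3.75
  => decoded: {"role": "BOT", "addr": {"checksum": 0xFF, "title": "omega", "price": 10.0}, "quantity": 250, "latitude": null, "zip": -7, "seq": null, "avatar": 0xC0DE, "factor": 3.75}
the rest of the Profile diff is inert for this question:
  enum Kind (field role in record Profile): symbol MID removed (it was the default; the default is cleared) -> changes Profile's schema-level verdicts only — the decode of this value is the same


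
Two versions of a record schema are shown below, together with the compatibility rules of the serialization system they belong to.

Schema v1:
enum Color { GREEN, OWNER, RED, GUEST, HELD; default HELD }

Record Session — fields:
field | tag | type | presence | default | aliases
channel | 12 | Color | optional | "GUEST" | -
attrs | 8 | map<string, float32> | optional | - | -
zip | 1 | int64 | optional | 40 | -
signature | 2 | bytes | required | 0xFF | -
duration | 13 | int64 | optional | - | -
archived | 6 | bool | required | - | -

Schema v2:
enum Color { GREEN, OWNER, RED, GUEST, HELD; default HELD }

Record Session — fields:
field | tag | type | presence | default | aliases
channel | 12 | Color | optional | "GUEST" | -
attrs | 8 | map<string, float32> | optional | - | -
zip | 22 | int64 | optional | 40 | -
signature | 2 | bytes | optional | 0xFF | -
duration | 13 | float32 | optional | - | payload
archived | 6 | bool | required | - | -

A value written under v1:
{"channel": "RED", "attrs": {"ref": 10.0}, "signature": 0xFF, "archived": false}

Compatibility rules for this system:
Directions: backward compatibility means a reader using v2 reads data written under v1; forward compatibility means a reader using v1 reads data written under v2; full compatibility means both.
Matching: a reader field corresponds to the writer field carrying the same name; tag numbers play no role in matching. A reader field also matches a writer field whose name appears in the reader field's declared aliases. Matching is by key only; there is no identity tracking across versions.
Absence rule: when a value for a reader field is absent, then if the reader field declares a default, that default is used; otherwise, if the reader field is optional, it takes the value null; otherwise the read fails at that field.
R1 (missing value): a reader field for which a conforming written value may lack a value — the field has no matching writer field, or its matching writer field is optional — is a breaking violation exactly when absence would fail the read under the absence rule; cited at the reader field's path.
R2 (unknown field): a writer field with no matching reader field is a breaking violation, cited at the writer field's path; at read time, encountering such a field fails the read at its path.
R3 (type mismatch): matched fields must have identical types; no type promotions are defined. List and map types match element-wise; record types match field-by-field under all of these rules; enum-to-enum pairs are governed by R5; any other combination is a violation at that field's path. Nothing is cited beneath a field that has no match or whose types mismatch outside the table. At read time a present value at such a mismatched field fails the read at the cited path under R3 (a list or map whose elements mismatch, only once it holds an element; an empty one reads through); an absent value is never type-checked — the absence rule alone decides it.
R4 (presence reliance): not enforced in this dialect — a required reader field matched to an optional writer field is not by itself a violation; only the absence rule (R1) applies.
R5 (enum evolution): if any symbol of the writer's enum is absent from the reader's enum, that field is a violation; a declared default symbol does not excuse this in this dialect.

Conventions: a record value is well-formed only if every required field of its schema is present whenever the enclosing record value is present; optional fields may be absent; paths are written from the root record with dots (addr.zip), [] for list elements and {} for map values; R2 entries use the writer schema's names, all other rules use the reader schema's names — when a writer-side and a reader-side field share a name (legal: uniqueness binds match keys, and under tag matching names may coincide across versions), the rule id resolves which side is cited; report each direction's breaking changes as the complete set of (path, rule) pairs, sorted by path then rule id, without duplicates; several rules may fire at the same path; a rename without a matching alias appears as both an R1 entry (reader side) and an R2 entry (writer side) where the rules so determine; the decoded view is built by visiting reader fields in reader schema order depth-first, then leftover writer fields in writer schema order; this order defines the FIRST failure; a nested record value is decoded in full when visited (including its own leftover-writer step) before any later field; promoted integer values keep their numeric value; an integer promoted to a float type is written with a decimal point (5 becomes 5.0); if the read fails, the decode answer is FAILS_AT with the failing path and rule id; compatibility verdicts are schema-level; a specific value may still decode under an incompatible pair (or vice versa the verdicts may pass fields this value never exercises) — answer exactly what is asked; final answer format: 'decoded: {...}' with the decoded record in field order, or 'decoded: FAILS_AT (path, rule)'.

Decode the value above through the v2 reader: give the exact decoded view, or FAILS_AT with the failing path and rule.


decoded: {"channel": "RED", "attrs": {"ref": 10.0}, "zip": 40, "signature": 0xFF, "duration": null, "archived": false}

arrows below run writer -> reader for Session
decode walk for Session under reader schema v2:
  channel := "RED"
  attrs := {"ref": 10.0}
  zip := 40 (missing; default applied)
  signature := 0xFF
  duration := null (missing; optional => null)
  archived := false
  => decoded: {"channel": "RED", "attrs": {"ref": 10.0}, "zip": 40, "signature": 0xFF, "duration": null, "archived": false}
diffs on Session not affecting the asked answer:
  field signature in record Session: required changed to optional -> inert under this dialect — no rule fires on Session and the result does not move
  field duration in record Session: type int64 changed to float32 -> changes Session's schema-level verdicts only — the decode of this value is the same
  field zip in record Session: tag 1 changed to 22 -> inert under this dialect — no rule fires on Session and the result does not move


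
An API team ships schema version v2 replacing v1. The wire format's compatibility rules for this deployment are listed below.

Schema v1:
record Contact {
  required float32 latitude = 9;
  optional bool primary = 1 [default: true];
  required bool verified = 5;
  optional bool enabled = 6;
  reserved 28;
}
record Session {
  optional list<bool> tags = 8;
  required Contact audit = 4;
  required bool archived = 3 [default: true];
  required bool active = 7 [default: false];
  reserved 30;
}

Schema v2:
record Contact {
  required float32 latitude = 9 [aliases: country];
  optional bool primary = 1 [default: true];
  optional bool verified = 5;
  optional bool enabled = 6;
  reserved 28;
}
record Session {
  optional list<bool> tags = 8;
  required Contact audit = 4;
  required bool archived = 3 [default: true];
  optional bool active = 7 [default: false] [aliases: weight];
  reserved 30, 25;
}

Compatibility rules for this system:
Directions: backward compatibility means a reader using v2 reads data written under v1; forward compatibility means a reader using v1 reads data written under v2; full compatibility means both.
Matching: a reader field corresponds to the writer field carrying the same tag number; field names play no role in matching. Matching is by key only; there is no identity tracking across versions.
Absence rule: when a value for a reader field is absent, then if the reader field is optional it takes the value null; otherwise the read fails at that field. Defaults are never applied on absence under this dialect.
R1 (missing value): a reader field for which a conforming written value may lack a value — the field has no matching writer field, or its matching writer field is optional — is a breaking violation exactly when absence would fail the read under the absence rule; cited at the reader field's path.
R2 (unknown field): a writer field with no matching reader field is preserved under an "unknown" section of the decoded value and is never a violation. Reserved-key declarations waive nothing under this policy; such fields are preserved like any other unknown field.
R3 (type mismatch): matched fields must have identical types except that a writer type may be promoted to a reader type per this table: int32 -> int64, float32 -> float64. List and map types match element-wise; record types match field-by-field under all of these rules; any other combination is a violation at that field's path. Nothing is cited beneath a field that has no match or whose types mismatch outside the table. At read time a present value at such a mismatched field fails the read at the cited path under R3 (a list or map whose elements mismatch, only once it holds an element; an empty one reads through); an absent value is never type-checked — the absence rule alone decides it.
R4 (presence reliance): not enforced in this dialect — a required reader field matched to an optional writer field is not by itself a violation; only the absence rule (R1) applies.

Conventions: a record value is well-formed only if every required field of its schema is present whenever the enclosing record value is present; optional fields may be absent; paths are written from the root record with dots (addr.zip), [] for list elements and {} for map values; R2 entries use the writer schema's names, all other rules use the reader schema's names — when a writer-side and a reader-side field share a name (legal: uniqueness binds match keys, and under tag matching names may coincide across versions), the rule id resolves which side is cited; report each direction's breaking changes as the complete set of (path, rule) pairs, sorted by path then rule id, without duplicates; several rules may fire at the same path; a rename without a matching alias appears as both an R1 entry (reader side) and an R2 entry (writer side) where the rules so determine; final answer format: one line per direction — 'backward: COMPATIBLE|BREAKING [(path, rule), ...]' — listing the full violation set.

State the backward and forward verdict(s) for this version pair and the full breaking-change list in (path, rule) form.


the writer's type comes first in each Session pair
backward pass over Session, reader schema v2, writer schema v1:
  list<bool> -> list<bool>, writer optional: tags aligns to tags
  Contact -> Contact, writer required: audit aligns to audit
  bool -> bool, writer required: archived aligns to archived
  bool -> bool, writer required: active aligns to active
  float32 -> float32, writer required: audit.latitude aligns to audit.latitude
  bool -> bool, writer optional: audit.primary aligns to audit.primary
  bool -> bool, writer required: audit.verified aligns to audit.verified
  bool -> bool, writer optional: audit.enabled aligns to audit.enabled
  => backward verdict for Session: COMPATIBLE, no violations
forward pass over Session, reader schema v1, writer schema v2:
  list<bool> -> list<bool>, writer optional: tags aligns to tags
  Contact -> Contact, writer required: audit aligns to audit
  bool -> bool, writer required: archived aligns to archived
  bool -> bool, writer optional: active aligns to active
  float32 -> float32, writer required: audit.latitude aligns to audit.latitude
  bool -> bool, writer optional: audit.primary aligns to audit.primary
  bool -> bool, writer optional: audit.verified aligns to audit.verified
  bool -> bool, writer optional: audit.enabled aligns to audit.enabled
  violation R1 at active
  violation R1 at audit.verified
  => forward: BREAKING (2)

backward: COMPATIBLE []; forward: BREAKING [(active, R1), (audit.verified, R1)]
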